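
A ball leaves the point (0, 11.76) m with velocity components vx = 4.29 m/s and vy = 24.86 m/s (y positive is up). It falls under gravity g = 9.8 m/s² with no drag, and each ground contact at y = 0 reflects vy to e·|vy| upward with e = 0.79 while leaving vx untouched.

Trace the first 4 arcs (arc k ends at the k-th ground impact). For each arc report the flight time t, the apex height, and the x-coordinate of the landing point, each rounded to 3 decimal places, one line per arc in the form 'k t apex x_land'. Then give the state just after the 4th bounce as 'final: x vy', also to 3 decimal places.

1 5.509 43.292 23.634
2 4.696 27.018 43.781
3 3.710 16.862 59.698
4 2.931 10.524 72.272
final: 72.272 11.346

Arc 1: start y=11.760, vy=24.860 → t=5.509, apex=43.292, x_land=23.634, impact vy=-29.129
  bounce: vy ← 0.79·29.129 = 23.012
Arc 2: start y=0.000, vy=23.012 → t=4.696, apex=27.018, x_land=43.781, impact vy=-23.012
  bounce: vy ← 0.79·23.012 = 18.180
Arc 3: start y=0.000, vy=18.180 → t=3.710, apex=16.862, x_land=59.698, impact vy=-18.180
  bounce: vy ← 0.79·18.180 = 14.362
Arc 4: start y=0.000, vy=14.362 → t=2.931, apex=10.524, x_land=72.272, impact vy=-14.362
  bounce: vy ← 0.79·14.362 = 11.346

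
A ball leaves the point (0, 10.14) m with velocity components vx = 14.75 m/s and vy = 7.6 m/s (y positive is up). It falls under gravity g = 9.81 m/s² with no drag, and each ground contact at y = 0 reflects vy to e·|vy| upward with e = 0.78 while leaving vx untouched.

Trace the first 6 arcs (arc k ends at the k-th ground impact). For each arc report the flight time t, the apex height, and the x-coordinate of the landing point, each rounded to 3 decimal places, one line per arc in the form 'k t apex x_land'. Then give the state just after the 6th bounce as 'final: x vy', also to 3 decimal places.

Arc 1: start y=10.140, vy=7.600 → t=2.408, apex=13.084, x_land=35.517, impact vy=-16.022
  bounce: vy ← 0.78·16.022 = 12.497
Arc 2: start y=0.000, vy=12.497 → t=2.548, apex=7.960, x_land=73.098, impact vy=-12.497
  bounce: vy ← 0.78·12.497 = 9.748
Arc 3: start y=0.000, vy=9.748 → t=1.987, apex=4.843, x_land=102.411, impact vy=-9.748
  bounce: vy ← 0.78·9.748 = 7.603
Arc 4: start y=0.000, vy=7.603 → t=1.550, apex=2.946, x_land=125.275, impact vy=-7.603
  bounce: vy ← 0.78·7.603 = 5.931
Arc 5: start y=0.000, vy=5.931 → t=1.209, apex=1.793, x_land=143.109, impact vy=-5.931
  bounce: vy ← 0.78·5.931 = 4.626
Arc 6: start y=0.000, vy=4.626 → t=0.943, apex=1.091, x_land=157.020, impact vy=-4.626
  bounce: vy ← 0.78·4.626 = 3.608

1 2.408 13.084 35.517
2 2.548 7.960 73.098
3 1.987 4.843 102.411
4 1.550 2.946 125.275
5 1.209 1.793 143.109
6 0.943 1.091 157.020
final: 157.020 3.608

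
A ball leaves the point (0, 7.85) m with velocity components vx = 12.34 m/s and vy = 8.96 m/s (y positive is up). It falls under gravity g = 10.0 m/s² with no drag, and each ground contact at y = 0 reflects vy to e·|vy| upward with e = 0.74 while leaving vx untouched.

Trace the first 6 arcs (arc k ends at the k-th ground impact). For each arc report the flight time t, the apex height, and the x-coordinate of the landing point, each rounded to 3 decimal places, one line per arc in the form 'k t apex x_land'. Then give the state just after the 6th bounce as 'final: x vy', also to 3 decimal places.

Arc 1: start y=7.850, vy=8.960 → t=2.436, apex=11.864, x_land=30.065, impact vy=-15.404
  bounce: vy ← 0.74·15.404 = 11.399
Arc 2: start y=0.000, vy=11.399 → t=2.280, apex=6.497, x_land=58.198, impact vy=-11.399
  bounce: vy ← 0.74·11.399 = 8.435
Arc 3: start y=0.000, vy=8.435 → t=1.687, apex=3.558, x_land=79.016, impact vy=-8.435
  bounce: vy ← 0.74·8.435 = 6.242
Arc 4: start y=0.000, vy=6.242 → t=1.248, apex=1.948, x_land=94.421, impact vy=-6.242
  bounce: vy ← 0.74·6.242 = 4.619
Arc 5: start y=0.000, vy=4.619 → t=0.924, apex=1.067, x_land=105.821, impact vy=-4.619
  bounce: vy ← 0.74·4.619 = 3.418
Arc 6: start y=0.000, vy=3.418 → t=0.684, apex=0.584, x_land=114.257, impact vy=-3.418
  bounce: vy ← 0.74·3.418 = 2.529

1 2.436 11.864 30.065
2 2.280 6.497 58.198
3 1.687 3.558 79.016
4 1.248 1.948 94.421
5 0.924 1.067 105.821
6 0.684 0.584 114.257
final: 114.257 2.529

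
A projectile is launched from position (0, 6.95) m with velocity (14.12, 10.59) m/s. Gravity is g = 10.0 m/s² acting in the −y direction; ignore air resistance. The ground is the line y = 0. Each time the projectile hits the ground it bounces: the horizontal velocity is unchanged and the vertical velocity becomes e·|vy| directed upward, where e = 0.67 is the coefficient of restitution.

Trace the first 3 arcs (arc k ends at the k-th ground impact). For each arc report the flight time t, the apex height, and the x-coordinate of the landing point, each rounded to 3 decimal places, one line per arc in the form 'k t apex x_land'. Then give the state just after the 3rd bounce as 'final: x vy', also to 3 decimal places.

Arc 1: start y=6.950, vy=10.590 → t=2.644, apex=12.557, x_land=37.330, impact vy=-15.848
  bounce: vy ← 0.67·15.848 = 10.618
Arc 2: start y=0.000, vy=10.618 → t=2.124, apex=5.637, x_land=67.315, impact vy=-10.618
  bounce: vy ← 0.67·10.618 = 7.114
Arc 3: start y=0.000, vy=7.114 → t=1.423, apex=2.530, x_land=87.405, impact vy=-7.114
  bounce: vy ← 0.67·7.114 = 4.766

1 2.644 12.557 37.330
2 2.124 5.637 67.315
3 1.423 2.530 87.405
final: 87.405 4.766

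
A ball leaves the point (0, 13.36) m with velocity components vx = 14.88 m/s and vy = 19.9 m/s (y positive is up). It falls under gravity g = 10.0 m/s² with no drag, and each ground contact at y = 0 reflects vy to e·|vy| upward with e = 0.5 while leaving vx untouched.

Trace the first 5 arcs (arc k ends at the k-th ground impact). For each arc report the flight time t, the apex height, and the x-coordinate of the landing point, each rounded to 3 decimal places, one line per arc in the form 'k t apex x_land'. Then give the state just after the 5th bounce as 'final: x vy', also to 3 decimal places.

Arc 1: start y=13.360, vy=19.900 → t=4.565, apex=33.160, x_land=67.931, impact vy=-25.753
  bounce: vy ← 0.5·25.753 = 12.876
Arc 2: start y=0.000, vy=12.876 → t=2.575, apex=8.290, x_land=106.252, impact vy=-12.876
  bounce: vy ← 0.5·12.876 = 6.438
Arc 3: start y=0.000, vy=6.438 → t=1.288, apex=2.073, x_land=125.412, impact vy=-6.438
  bounce: vy ← 0.5·6.438 = 3.219
Arc 4: start y=0.000, vy=3.219 → t=0.644, apex=0.518, x_land=134.992, impact vy=-3.219
  bounce: vy ← 0.5·3.219 = 1.610
Arc 5: start y=0.000, vy=1.610 → t=0.322, apex=0.130, x_land=139.782, impact vy=-1.610
  bounce: vy ← 0.5·1.610 = 0.805

1 4.565 33.160 67.931
2 2.575 8.290 106.252
3 1.288 2.073 125.412
4 0.644 0.518 134.992
5 0.322 0.130 139.782
final: 139.782 0.805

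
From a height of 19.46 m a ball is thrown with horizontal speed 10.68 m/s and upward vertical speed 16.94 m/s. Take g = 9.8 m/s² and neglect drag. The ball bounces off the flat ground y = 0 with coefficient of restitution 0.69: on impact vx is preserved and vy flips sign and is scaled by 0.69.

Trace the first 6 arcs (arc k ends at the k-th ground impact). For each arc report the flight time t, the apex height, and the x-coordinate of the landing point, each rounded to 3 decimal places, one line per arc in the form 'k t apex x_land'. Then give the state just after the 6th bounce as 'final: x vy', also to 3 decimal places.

1 4.367 34.101 46.636
2 3.641 16.235 85.517
3 2.512 7.730 112.344
4 1.733 3.680 130.856
5 1.196 1.752 143.628
6 0.825 0.834 152.441
final: 152.441 2.790

Arc 1: start y=19.460, vy=16.940 → t=4.367, apex=34.101, x_land=46.636, impact vy=-25.853
  bounce: vy ← 0.69·25.853 = 17.839
Arc 2: start y=0.000, vy=17.839 → t=3.641, apex=16.235, x_land=85.517, impact vy=-17.839
  bounce: vy ← 0.69·17.839 = 12.309
Arc 3: start y=0.000, vy=12.309 → t=2.512, apex=7.730, x_land=112.344, impact vy=-12.309
  bounce: vy ← 0.69·12.309 = 8.493
Arc 4: start y=0.000, vy=8.493 → t=1.733, apex=3.680, x_land=130.856, impact vy=-8.493
  bounce: vy ← 0.69·8.493 = 5.860
Arc 5: start y=0.000, vy=5.860 → t=1.196, apex=1.752, x_land=143.628, impact vy=-5.860
  bounce: vy ← 0.69·5.860 = 4.043
Arc 6: start y=0.000, vy=4.043 → t=0.825, apex=0.834, x_land=152.441, impact vy=-4.043
  bounce: vy ← 0.69·4.043 = 2.790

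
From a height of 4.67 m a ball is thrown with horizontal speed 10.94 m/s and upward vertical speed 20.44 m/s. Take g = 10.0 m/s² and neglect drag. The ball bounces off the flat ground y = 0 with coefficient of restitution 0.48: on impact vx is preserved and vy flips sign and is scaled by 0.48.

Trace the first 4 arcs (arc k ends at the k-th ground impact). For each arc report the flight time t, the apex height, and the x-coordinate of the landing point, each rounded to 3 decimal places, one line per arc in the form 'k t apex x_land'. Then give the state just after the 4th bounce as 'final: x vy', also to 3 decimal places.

Arc 1: start y=4.670, vy=20.440 → t=4.305, apex=25.560, x_land=47.096, impact vy=-22.610
  bounce: vy ← 0.48·22.610 = 10.853
Arc 2: start y=0.000, vy=10.853 → t=2.171, apex=5.889, x_land=70.842, impact vy=-10.853
  bounce: vy ← 0.48·10.853 = 5.209
Arc 3: start y=0.000, vy=5.209 → t=1.042, apex=1.357, x_land=82.240, impact vy=-5.209
  bounce: vy ← 0.48·5.209 = 2.500
Arc 4: start y=0.000, vy=2.500 → t=0.500, apex=0.313, x_land=87.711, impact vy=-2.500
  bounce: vy ← 0.48·2.500 = 1.200

1 4.305 25.560 47.096
2 2.171 5.889 70.842
3 1.042 1.357 82.240
4 0.500 0.313 87.711
final: 87.711 1.200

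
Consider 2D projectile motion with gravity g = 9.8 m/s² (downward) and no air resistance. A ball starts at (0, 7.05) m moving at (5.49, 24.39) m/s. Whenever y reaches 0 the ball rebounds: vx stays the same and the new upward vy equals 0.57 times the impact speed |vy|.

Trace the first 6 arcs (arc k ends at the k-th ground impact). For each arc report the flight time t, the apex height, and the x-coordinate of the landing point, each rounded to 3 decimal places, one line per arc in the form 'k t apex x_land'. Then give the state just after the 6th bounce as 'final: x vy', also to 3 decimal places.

1 5.252 37.401 28.831
2 3.150 12.151 46.122
3 1.795 3.948 55.978
4 1.023 1.283 61.595
5 0.583 0.417 64.798
6 0.332 0.135 66.623
final: 66.623 0.929

Arc 1: start y=7.050, vy=24.390 → t=5.252, apex=37.401, x_land=28.831, impact vy=-27.075
  bounce: vy ← 0.57·27.075 = 15.433
Arc 2: start y=0.000, vy=15.433 → t=3.150, apex=12.151, x_land=46.122, impact vy=-15.433
  bounce: vy ← 0.57·15.433 = 8.797
Arc 3: start y=0.000, vy=8.797 → t=1.795, apex=3.948, x_land=55.978, impact vy=-8.797
  bounce: vy ← 0.57·8.797 = 5.014
Arc 4: start y=0.000, vy=5.014 → t=1.023, apex=1.283, x_land=61.595, impact vy=-5.014
  bounce: vy ← 0.57·5.014 = 2.858
Arc 5: start y=0.000, vy=2.858 → t=0.583, apex=0.417, x_land=64.798, impact vy=-2.858
  bounce: vy ← 0.57·2.858 = 1.629
Arc 6: start y=0.000, vy=1.629 → t=0.332, apex=0.135, x_land=66.623, impact vy=-1.629
  bounce: vy ← 0.57·1.629 = 0.929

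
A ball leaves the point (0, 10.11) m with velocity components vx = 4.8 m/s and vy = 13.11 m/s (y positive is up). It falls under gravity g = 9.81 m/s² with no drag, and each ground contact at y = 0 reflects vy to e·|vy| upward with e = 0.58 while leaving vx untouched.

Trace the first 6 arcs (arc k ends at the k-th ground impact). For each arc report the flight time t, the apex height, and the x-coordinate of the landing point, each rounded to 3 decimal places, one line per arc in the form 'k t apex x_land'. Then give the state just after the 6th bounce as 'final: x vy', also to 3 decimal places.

Arc 1: start y=10.110, vy=13.110 → t=3.298, apex=18.870, x_land=15.829, impact vy=-19.241
  bounce: vy ← 0.58·19.241 = 11.160
Arc 2: start y=0.000, vy=11.160 → t=2.275, apex=6.348, x_land=26.751, impact vy=-11.160
  bounce: vy ← 0.58·11.160 = 6.473
Arc 3: start y=0.000, vy=6.473 → t=1.320, apex=2.135, x_land=33.085, impact vy=-6.473
  bounce: vy ← 0.58·6.473 = 3.754
Arc 4: start y=0.000, vy=3.754 → t=0.765, apex=0.718, x_land=36.759, impact vy=-3.754
  bounce: vy ← 0.58·3.754 = 2.177
Arc 5: start y=0.000, vy=2.177 → t=0.444, apex=0.242, x_land=38.889, impact vy=-2.177
  bounce: vy ← 0.58·2.177 = 1.263
Arc 6: start y=0.000, vy=1.263 → t=0.257, apex=0.081, x_land=40.125, impact vy=-1.263
  bounce: vy ← 0.58·1.263 = 0.732

1 3.298 18.870 15.829
2 2.275 6.348 26.751
3 1.320 2.135 33.085
4 0.765 0.718 36.759
5 0.444 0.242 38.889
6 0.257 0.081 40.125
final: 40.125 0.732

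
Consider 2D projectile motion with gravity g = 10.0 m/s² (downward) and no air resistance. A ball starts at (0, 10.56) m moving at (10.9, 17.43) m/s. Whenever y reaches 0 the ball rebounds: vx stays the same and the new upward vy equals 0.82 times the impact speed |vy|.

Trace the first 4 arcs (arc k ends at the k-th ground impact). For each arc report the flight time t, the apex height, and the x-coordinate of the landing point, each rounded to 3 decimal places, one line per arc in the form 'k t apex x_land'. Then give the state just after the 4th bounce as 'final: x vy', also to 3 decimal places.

1 4.012 25.750 43.735
2 3.722 17.314 84.302
3 3.052 11.642 117.567
4 2.503 7.828 144.845
final: 144.845 10.260

Arc 1: start y=10.560, vy=17.430 → t=4.012, apex=25.750, x_land=43.735, impact vy=-22.694
  bounce: vy ← 0.82·22.694 = 18.609
Arc 2: start y=0.000, vy=18.609 → t=3.722, apex=17.314, x_land=84.302, impact vy=-18.609
  bounce: vy ← 0.82·18.609 = 15.259
Arc 3: start y=0.000, vy=15.259 → t=3.052, apex=11.642, x_land=117.567, impact vy=-15.259
  bounce: vy ← 0.82·15.259 = 12.513
Arc 4: start y=0.000, vy=12.513 → t=2.503, apex=7.828, x_land=144.845, impact vy=-12.513
  bounce: vy ← 0.82·12.513 = 10.260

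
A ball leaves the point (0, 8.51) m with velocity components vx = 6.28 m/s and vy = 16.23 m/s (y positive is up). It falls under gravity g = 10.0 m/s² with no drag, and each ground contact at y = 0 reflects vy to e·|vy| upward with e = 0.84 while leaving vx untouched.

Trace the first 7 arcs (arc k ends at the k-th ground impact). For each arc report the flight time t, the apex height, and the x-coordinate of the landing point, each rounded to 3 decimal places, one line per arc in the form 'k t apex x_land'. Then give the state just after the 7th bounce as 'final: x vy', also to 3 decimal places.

Arc 1: start y=8.510, vy=16.230 → t=3.705, apex=21.681, x_land=23.270, impact vy=-20.823
  bounce: vy ← 0.84·20.823 = 17.492
Arc 2: start y=0.000, vy=17.492 → t=3.498, apex=15.298, x_land=45.239, impact vy=-17.492
  bounce: vy ← 0.84·17.492 = 14.693
Arc 3: start y=0.000, vy=14.693 → t=2.939, apex=10.794, x_land=63.693, impact vy=-14.693
  bounce: vy ← 0.84·14.693 = 12.342
Arc 4: start y=0.000, vy=12.342 → t=2.468, apex=7.616, x_land=79.195, impact vy=-12.342
  bounce: vy ← 0.84·12.342 = 10.367
Arc 5: start y=0.000, vy=10.367 → t=2.073, apex=5.374, x_land=92.216, impact vy=-10.367
  bounce: vy ← 0.84·10.367 = 8.709
Arc 6: start y=0.000, vy=8.709 → t=1.742, apex=3.792, x_land=103.154, impact vy=-8.709
  bounce: vy ← 0.84·8.709 = 7.315
Arc 7: start y=0.000, vy=7.315 → t=1.463, apex=2.676, x_land=112.342, impact vy=-7.315
  bounce: vy ← 0.84·7.315 = 6.145

1 3.705 21.681 23.270
2 3.498 15.298 45.239
3 2.939 10.794 63.693
4 2.468 7.616 79.195
5 2.073 5.374 92.216
6 1.742 3.792 103.154
7 1.463 2.676 112.342
final: 112.342 6.145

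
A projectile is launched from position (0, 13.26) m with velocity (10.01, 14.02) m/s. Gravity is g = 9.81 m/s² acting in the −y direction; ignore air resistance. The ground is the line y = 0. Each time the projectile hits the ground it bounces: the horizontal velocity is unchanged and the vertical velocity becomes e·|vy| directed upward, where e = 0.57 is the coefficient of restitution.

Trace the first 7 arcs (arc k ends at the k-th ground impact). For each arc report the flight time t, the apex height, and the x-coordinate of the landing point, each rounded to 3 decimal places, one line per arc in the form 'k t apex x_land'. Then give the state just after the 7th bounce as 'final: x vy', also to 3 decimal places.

Arc 1: start y=13.260, vy=14.020 → t=3.608, apex=23.278, x_land=36.113, impact vy=-21.371
  bounce: vy ← 0.57·21.371 = 12.181
Arc 2: start y=0.000, vy=12.181 → t=2.483, apex=7.563, x_land=60.972, impact vy=-12.181
  bounce: vy ← 0.57·12.181 = 6.943
Arc 3: start y=0.000, vy=6.943 → t=1.416, apex=2.457, x_land=75.142, impact vy=-6.943
  bounce: vy ← 0.57·6.943 = 3.958
Arc 4: start y=0.000, vy=3.958 → t=0.807, apex=0.798, x_land=83.219, impact vy=-3.958
  bounce: vy ← 0.57·3.958 = 2.256
Arc 5: start y=0.000, vy=2.256 → t=0.460, apex=0.259, x_land=87.823, impact vy=-2.256
  bounce: vy ← 0.57·2.256 = 1.286
Arc 6: start y=0.000, vy=1.286 → t=0.262, apex=0.084, x_land=90.447, impact vy=-1.286
  bounce: vy ← 0.57·1.286 = 0.733
Arc 7: start y=0.000, vy=0.733 → t=0.149, apex=0.027, x_land=91.943, impact vy=-0.733
  bounce: vy ← 0.57·0.733 = 0.418

1 3.608 23.278 36.113
2 2.483 7.563 60.972
3 1.416 2.457 75.142
4 0.807 0.798 83.219
5 0.460 0.259 87.823
6 0.262 0.084 90.447
7 0.149 0.027 91.943
final: 91.943 0.418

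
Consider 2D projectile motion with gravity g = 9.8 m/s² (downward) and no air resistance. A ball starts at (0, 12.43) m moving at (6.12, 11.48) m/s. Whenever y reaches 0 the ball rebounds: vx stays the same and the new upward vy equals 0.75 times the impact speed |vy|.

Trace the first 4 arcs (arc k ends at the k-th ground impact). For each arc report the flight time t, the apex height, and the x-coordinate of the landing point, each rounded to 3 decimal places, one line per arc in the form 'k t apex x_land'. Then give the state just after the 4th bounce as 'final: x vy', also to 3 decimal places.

Arc 1: start y=12.430, vy=11.480 → t=3.149, apex=19.154, x_land=19.269, impact vy=-19.376
  bounce: vy ← 0.75·19.376 = 14.532
Arc 2: start y=0.000, vy=14.532 → t=2.966, apex=10.774, x_land=37.419, impact vy=-14.532
  bounce: vy ← 0.75·14.532 = 10.899
Arc 3: start y=0.000, vy=10.899 → t=2.224, apex=6.060, x_land=51.031, impact vy=-10.899
  bounce: vy ← 0.75·10.899 = 8.174
Arc 4: start y=0.000, vy=8.174 → t=1.668, apex=3.409, x_land=61.241, impact vy=-8.174
  bounce: vy ← 0.75·8.174 = 6.131

1 3.149 19.154 19.269
2 2.966 10.774 37.419
3 2.224 6.060 51.031
4 1.668 3.409 61.241
final: 61.241 6.131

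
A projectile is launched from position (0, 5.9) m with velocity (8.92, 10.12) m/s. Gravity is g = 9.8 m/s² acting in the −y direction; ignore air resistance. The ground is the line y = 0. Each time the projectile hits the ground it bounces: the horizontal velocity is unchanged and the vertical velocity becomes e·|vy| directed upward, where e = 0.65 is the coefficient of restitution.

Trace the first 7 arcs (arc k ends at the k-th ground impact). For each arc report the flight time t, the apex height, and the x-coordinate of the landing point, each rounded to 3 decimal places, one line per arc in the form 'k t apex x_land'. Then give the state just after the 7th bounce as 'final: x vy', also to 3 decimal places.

Arc 1: start y=5.900, vy=10.120 → t=2.539, apex=11.125, x_land=22.652, impact vy=-14.767
  bounce: vy ← 0.65·14.767 = 9.598
Arc 2: start y=0.000, vy=9.598 → t=1.959, apex=4.700, x_land=40.125, impact vy=-9.598
  bounce: vy ← 0.65·9.598 = 6.239
Arc 3: start y=0.000, vy=6.239 → t=1.273, apex=1.986, x_land=51.482, impact vy=-6.239
  bounce: vy ← 0.65·6.239 = 4.055
Arc 4: start y=0.000, vy=4.055 → t=0.828, apex=0.839, x_land=58.864, impact vy=-4.055
  bounce: vy ← 0.65·4.055 = 2.636
Arc 5: start y=0.000, vy=2.636 → t=0.538, apex=0.354, x_land=63.663, impact vy=-2.636
  bounce: vy ← 0.65·2.636 = 1.713
Arc 6: start y=0.000, vy=1.713 → t=0.350, apex=0.150, x_land=66.782, impact vy=-1.713
  bounce: vy ← 0.65·1.713 = 1.114
Arc 7: start y=0.000, vy=1.114 → t=0.227, apex=0.063, x_land=68.809, impact vy=-1.114
  bounce: vy ← 0.65·1.114 = 0.724

1 2.539 11.125 22.652
2 1.959 4.700 40.125
3 1.273 1.986 51.482
4 0.828 0.839 58.864
5 0.538 0.354 63.663
6 0.350 0.150 66.782
7 0.227 0.063 68.809
final: 68.809 0.724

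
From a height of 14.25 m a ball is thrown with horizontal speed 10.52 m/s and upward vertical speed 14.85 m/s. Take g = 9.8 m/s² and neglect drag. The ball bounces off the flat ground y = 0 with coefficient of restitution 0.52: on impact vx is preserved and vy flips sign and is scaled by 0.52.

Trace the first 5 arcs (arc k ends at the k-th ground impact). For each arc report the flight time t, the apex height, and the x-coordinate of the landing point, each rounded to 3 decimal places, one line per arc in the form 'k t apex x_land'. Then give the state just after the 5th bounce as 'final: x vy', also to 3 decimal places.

1 3.797 25.501 39.940
2 2.373 6.896 64.899
3 1.234 1.865 77.878
4 0.642 0.504 84.627
5 0.334 0.136 88.137
final: 88.137 0.850

Arc 1: start y=14.250, vy=14.850 → t=3.797, apex=25.501, x_land=39.940, impact vy=-22.357
  bounce: vy ← 0.52·22.357 = 11.625
Arc 2: start y=0.000, vy=11.625 → t=2.373, apex=6.896, x_land=64.899, impact vy=-11.625
  bounce: vy ← 0.52·11.625 = 6.045
Arc 3: start y=0.000, vy=6.045 → t=1.234, apex=1.865, x_land=77.878, impact vy=-6.045
  bounce: vy ← 0.52·6.045 = 3.144
Arc 4: start y=0.000, vy=3.144 → t=0.642, apex=0.504, x_land=84.627, impact vy=-3.144
  bounce: vy ← 0.52·3.144 = 1.635
Arc 5: start y=0.000, vy=1.635 → t=0.334, apex=0.136, x_land=88.137, impact vy=-1.635
  bounce: vy ← 0.52·1.635 = 0.850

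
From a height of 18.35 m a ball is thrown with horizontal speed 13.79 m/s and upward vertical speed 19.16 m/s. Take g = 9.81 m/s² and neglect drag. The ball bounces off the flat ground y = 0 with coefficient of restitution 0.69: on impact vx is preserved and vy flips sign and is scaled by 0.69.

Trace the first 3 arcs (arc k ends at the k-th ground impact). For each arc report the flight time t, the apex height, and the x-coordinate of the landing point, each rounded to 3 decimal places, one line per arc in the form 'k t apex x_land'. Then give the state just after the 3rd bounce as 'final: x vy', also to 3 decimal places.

1 4.702 37.061 64.839
2 3.793 17.645 117.148
3 2.617 8.401 153.242
final: 153.242 8.858

Arc 1: start y=18.350, vy=19.160 → t=4.702, apex=37.061, x_land=64.839, impact vy=-26.965
  bounce: vy ← 0.69·26.965 = 18.606
Arc 2: start y=0.000, vy=18.606 → t=3.793, apex=17.645, x_land=117.148, impact vy=-18.606
  bounce: vy ← 0.69·18.606 = 12.838
Arc 3: start y=0.000, vy=12.838 → t=2.617, apex=8.401, x_land=153.242, impact vy=-12.838
  bounce: vy ← 0.69·12.838 = 8.858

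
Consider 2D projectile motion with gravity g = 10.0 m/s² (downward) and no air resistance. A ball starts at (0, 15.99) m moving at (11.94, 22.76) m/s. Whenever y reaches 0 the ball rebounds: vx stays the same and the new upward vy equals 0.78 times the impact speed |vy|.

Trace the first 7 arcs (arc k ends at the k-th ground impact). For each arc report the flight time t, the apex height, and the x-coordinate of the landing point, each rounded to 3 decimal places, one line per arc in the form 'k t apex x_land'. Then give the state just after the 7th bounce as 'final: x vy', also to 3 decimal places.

1 5.171 41.891 61.736
2 4.515 25.486 115.650
3 3.522 15.506 157.703
4 2.747 9.434 190.505
5 2.143 5.740 216.090
6 1.671 3.492 236.046
7 1.304 2.124 251.612
final: 251.612 5.084

Arc 1: start y=15.990, vy=22.760 → t=5.171, apex=41.891, x_land=61.736, impact vy=-28.945
  bounce: vy ← 0.78·28.945 = 22.577
Arc 2: start y=0.000, vy=22.577 → t=4.515, apex=25.486, x_land=115.650, impact vy=-22.577
  bounce: vy ← 0.78·22.577 = 17.610
Arc 3: start y=0.000, vy=17.610 → t=3.522, apex=15.506, x_land=157.703, impact vy=-17.610
  bounce: vy ← 0.78·17.610 = 13.736
Arc 4: start y=0.000, vy=13.736 → t=2.747, apex=9.434, x_land=190.505, impact vy=-13.736
  bounce: vy ← 0.78·13.736 = 10.714
Arc 5: start y=0.000, vy=10.714 → t=2.143, apex=5.740, x_land=216.090, impact vy=-10.714
  bounce: vy ← 0.78·10.714 = 8.357
Arc 6: start y=0.000, vy=8.357 → t=1.671, apex=3.492, x_land=236.046, impact vy=-8.357
  bounce: vy ← 0.78·8.357 = 6.518
Arc 7: start y=0.000, vy=6.518 → t=1.304, apex=2.124, x_land=251.612, impact vy=-6.518
  bounce: vy ← 0.78·6.518 = 5.084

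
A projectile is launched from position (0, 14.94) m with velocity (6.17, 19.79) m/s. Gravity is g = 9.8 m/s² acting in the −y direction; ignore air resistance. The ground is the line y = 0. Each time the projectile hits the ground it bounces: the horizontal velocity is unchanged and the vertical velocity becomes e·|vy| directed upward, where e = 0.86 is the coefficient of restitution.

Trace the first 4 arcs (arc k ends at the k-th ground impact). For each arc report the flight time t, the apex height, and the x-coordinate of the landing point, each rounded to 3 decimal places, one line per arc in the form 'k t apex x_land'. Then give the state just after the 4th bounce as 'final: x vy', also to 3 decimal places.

Arc 1: start y=14.940, vy=19.790 → t=4.689, apex=34.922, x_land=28.931, impact vy=-26.162
  bounce: vy ← 0.86·26.162 = 22.500
Arc 2: start y=0.000, vy=22.500 → t=4.592, apex=25.828, x_land=57.262, impact vy=-22.500
  bounce: vy ← 0.86·22.500 = 19.350
Arc 3: start y=0.000, vy=19.350 → t=3.949, apex=19.103, x_land=81.627, impact vy=-19.350
  bounce: vy ← 0.86·19.350 = 16.641
Arc 4: start y=0.000, vy=16.641 → t=3.396, apex=14.128, x_land=102.581, impact vy=-16.641
  bounce: vy ← 0.86·16.641 = 14.311

1 4.689 34.922 28.931
2 4.592 25.828 57.262
3 3.949 19.103 81.627
4 3.396 14.128 102.581
final: 102.581 14.311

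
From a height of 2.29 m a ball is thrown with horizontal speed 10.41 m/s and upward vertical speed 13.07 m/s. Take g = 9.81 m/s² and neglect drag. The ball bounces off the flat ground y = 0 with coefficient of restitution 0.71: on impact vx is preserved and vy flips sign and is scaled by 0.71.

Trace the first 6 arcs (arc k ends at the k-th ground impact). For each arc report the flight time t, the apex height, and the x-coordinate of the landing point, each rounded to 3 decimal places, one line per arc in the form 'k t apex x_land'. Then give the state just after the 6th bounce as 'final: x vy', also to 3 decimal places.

Arc 1: start y=2.290, vy=13.070 → t=2.830, apex=10.997, x_land=29.456, impact vy=-14.689
  bounce: vy ← 0.71·14.689 = 10.429
Arc 2: start y=0.000, vy=10.429 → t=2.126, apex=5.543, x_land=51.590, impact vy=-10.429
  bounce: vy ← 0.71·10.429 = 7.405
Arc 3: start y=0.000, vy=7.405 → t=1.510, apex=2.794, x_land=67.305, impact vy=-7.405
  bounce: vy ← 0.71·7.405 = 5.257
Arc 4: start y=0.000, vy=5.257 → t=1.072, apex=1.409, x_land=78.462, impact vy=-5.257
  bounce: vy ← 0.71·5.257 = 3.733
Arc 5: start y=0.000, vy=3.733 → t=0.761, apex=0.710, x_land=86.384, impact vy=-3.733
  bounce: vy ← 0.71·3.733 = 2.650
Arc 6: start y=0.000, vy=2.650 → t=0.540, apex=0.358, x_land=92.008, impact vy=-2.650
  bounce: vy ← 0.71·2.650 = 1.882

1 2.830 10.997 29.456
2 2.126 5.543 51.590
3 1.510 2.794 67.305
4 1.072 1.409 78.462
5 0.761 0.710 86.384
6 0.540 0.358 92.008
final: 92.008 1.882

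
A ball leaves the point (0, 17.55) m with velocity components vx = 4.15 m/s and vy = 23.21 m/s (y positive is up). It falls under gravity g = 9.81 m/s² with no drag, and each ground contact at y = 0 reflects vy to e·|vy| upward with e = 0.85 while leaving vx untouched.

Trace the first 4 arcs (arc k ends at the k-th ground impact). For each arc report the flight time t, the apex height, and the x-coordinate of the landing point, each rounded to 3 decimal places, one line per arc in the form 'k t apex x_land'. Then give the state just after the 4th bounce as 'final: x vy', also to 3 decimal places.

1 5.395 45.007 22.390
2 5.150 32.517 43.760
3 4.377 23.494 61.925
4 3.721 16.974 77.366
final: 77.366 15.512

Arc 1: start y=17.550, vy=23.210 → t=5.395, apex=45.007, x_land=22.390, impact vy=-29.716
  bounce: vy ← 0.85·29.716 = 25.259
Arc 2: start y=0.000, vy=25.259 → t=5.150, apex=32.517, x_land=43.760, impact vy=-25.259
  bounce: vy ← 0.85·25.259 = 21.470
Arc 3: start y=0.000, vy=21.470 → t=4.377, apex=23.494, x_land=61.925, impact vy=-21.470
  bounce: vy ← 0.85·21.470 = 18.249
Arc 4: start y=0.000, vy=18.249 → t=3.721, apex=16.974, x_land=77.366, impact vy=-18.249
  bounce: vy ← 0.85·18.249 = 15.512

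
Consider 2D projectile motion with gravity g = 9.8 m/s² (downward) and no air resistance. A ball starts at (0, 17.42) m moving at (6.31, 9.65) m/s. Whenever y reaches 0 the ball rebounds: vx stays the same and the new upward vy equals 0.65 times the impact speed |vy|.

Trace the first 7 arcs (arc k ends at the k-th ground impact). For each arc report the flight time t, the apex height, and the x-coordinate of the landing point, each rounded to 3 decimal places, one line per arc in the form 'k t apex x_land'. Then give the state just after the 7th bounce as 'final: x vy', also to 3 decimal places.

Arc 1: start y=17.420, vy=9.650 → t=3.112, apex=22.171, x_land=19.636, impact vy=-20.846
  bounce: vy ← 0.65·20.846 = 13.550
Arc 2: start y=0.000, vy=13.550 → t=2.765, apex=9.367, x_land=37.085, impact vy=-13.550
  bounce: vy ← 0.65·13.550 = 8.807
Arc 3: start y=0.000, vy=8.807 → t=1.797, apex=3.958, x_land=48.426, impact vy=-8.807
  bounce: vy ← 0.65·8.807 = 5.725
Arc 4: start y=0.000, vy=5.725 → t=1.168, apex=1.672, x_land=55.799, impact vy=-5.725
  bounce: vy ← 0.65·5.725 = 3.721
Arc 5: start y=0.000, vy=3.721 → t=0.759, apex=0.706, x_land=60.590, impact vy=-3.721
  bounce: vy ← 0.65·3.721 = 2.419
Arc 6: start y=0.000, vy=2.419 → t=0.494, apex=0.298, x_land=63.705, impact vy=-2.419
  bounce: vy ← 0.65·2.419 = 1.572
Arc 7: start y=0.000, vy=1.572 → t=0.321, apex=0.126, x_land=65.730, impact vy=-1.572
  bounce: vy ← 0.65·1.572 = 1.022

1 3.112 22.171 19.636
2 2.765 9.367 37.085
3 1.797 3.958 48.426
4 1.168 1.672 55.799
5 0.759 0.706 60.590
6 0.494 0.298 63.705
7 0.321 0.126 65.730
final: 65.730 1.022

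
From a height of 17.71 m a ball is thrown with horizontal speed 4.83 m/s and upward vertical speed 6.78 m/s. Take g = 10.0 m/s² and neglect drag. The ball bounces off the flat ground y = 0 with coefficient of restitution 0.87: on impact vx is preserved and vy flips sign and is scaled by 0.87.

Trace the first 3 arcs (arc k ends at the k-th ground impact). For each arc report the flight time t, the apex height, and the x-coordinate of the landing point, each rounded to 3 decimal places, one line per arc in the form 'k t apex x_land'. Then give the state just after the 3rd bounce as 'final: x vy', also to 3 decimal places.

1 2.678 20.008 12.937
2 3.481 15.144 29.749
3 3.028 11.463 44.375
final: 44.375 13.173

Arc 1: start y=17.710, vy=6.780 → t=2.678, apex=20.008, x_land=12.937, impact vy=-20.004
  bounce: vy ← 0.87·20.004 = 17.404
Arc 2: start y=0.000, vy=17.404 → t=3.481, apex=15.144, x_land=29.749, impact vy=-17.404
  bounce: vy ← 0.87·17.404 = 15.141
Arc 3: start y=0.000, vy=15.141 → t=3.028, apex=11.463, x_land=44.375, impact vy=-15.141
  bounce: vy ← 0.87·15.141 = 13.173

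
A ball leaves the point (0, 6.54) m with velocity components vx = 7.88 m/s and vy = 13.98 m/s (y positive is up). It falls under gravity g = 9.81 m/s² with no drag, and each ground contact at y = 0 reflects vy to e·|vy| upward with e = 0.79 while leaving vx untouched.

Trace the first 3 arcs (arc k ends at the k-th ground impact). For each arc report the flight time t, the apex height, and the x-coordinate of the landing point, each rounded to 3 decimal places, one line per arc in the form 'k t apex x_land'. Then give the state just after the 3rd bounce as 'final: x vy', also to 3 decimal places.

Arc 1: start y=6.540, vy=13.980 → t=3.259, apex=16.501, x_land=25.683, impact vy=-17.993
  bounce: vy ← 0.79·17.993 = 14.215
Arc 2: start y=0.000, vy=14.215 → t=2.898, apex=10.298, x_land=48.519, impact vy=-14.215
  bounce: vy ← 0.79·14.215 = 11.230
Arc 3: start y=0.000, vy=11.230 → t=2.289, apex=6.427, x_land=66.560, impact vy=-11.230
  bounce: vy ← 0.79·11.230 = 8.871

1 3.259 16.501 25.683
2 2.898 10.298 48.519
3 2.289 6.427 66.560
final: 66.560 8.871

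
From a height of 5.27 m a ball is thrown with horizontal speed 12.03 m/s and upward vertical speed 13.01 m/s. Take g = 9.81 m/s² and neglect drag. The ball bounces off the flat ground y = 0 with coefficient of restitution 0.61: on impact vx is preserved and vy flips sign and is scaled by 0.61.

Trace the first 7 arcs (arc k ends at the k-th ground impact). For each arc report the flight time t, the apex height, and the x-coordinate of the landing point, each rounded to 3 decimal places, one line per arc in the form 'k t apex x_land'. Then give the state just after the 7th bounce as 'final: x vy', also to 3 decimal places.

1 3.009 13.897 36.203
2 2.054 5.171 60.907
3 1.253 1.924 75.976
4 0.764 0.716 85.169
5 0.466 0.266 90.776
6 0.284 0.099 94.197
7 0.173 0.037 96.283
final: 96.283 0.519

Arc 1: start y=5.270, vy=13.010 → t=3.009, apex=13.897, x_land=36.203, impact vy=-16.512
  bounce: vy ← 0.61·16.512 = 10.073
Arc 2: start y=0.000, vy=10.073 → t=2.054, apex=5.171, x_land=60.907, impact vy=-10.073
  bounce: vy ← 0.61·10.073 = 6.144
Arc 3: start y=0.000, vy=6.144 → t=1.253, apex=1.924, x_land=75.976, impact vy=-6.144
  bounce: vy ← 0.61·6.144 = 3.748
Arc 4: start y=0.000, vy=3.748 → t=0.764, apex=0.716, x_land=85.169, impact vy=-3.748
  bounce: vy ← 0.61·3.748 = 2.286
Arc 5: start y=0.000, vy=2.286 → t=0.466, apex=0.266, x_land=90.776, impact vy=-2.286
  bounce: vy ← 0.61·2.286 = 1.395
Arc 6: start y=0.000, vy=1.395 → t=0.284, apex=0.099, x_land=94.197, impact vy=-1.395
  bounce: vy ← 0.61·1.395 = 0.851
Arc 7: start y=0.000, vy=0.851 → t=0.173, apex=0.037, x_land=96.283, impact vy=-0.851
  bounce: vy ← 0.61·0.851 = 0.519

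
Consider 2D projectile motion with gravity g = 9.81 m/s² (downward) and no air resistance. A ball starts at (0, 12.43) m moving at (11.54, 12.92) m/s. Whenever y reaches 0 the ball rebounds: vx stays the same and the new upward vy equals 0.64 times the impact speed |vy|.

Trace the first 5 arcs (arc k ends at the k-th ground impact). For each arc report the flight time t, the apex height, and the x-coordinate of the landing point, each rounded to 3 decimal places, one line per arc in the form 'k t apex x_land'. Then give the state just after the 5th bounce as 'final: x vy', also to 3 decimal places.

1 3.383 20.938 39.041
2 2.645 8.576 69.560
3 1.693 3.513 89.091
4 1.083 1.439 101.592
5 0.693 0.589 109.592
final: 109.592 2.176

Arc 1: start y=12.430, vy=12.920 → t=3.383, apex=20.938, x_land=39.041, impact vy=-20.268
  bounce: vy ← 0.64·20.268 = 12.972
Arc 2: start y=0.000, vy=12.972 → t=2.645, apex=8.576, x_land=69.560, impact vy=-12.972
  bounce: vy ← 0.64·12.972 = 8.302
Arc 3: start y=0.000, vy=8.302 → t=1.693, apex=3.513, x_land=89.091, impact vy=-8.302
  bounce: vy ← 0.64·8.302 = 5.313
Arc 4: start y=0.000, vy=5.313 → t=1.083, apex=1.439, x_land=101.592, impact vy=-5.313
  bounce: vy ← 0.64·5.313 = 3.400
Arc 5: start y=0.000, vy=3.400 → t=0.693, apex=0.589, x_land=109.592, impact vy=-3.400
  bounce: vy ← 0.64·3.400 = 2.176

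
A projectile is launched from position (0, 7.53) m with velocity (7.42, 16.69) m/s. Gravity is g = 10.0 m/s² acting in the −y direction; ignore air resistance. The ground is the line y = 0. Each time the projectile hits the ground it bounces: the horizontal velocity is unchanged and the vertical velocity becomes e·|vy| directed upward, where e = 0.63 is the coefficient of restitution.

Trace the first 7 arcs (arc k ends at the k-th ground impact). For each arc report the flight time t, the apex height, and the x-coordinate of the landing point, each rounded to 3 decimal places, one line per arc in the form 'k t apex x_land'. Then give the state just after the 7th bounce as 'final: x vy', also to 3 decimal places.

1 3.741 21.458 27.755
2 2.610 8.517 47.123
3 1.644 3.380 59.325
4 1.036 1.342 67.012
5 0.653 0.532 71.855
6 0.411 0.211 74.906
7 0.259 0.084 76.828
final: 76.828 0.816

Arc 1: start y=7.530, vy=16.690 → t=3.741, apex=21.458, x_land=27.755, impact vy=-20.716
  bounce: vy ← 0.63·20.716 = 13.051
Arc 2: start y=0.000, vy=13.051 → t=2.610, apex=8.517, x_land=47.123, impact vy=-13.051
  bounce: vy ← 0.63·13.051 = 8.222
Arc 3: start y=0.000, vy=8.222 → t=1.644, apex=3.380, x_land=59.325, impact vy=-8.222
  bounce: vy ← 0.63·8.222 = 5.180
Arc 4: start y=0.000, vy=5.180 → t=1.036, apex=1.342, x_land=67.012, impact vy=-5.180
  bounce: vy ← 0.63·5.180 = 3.263
Arc 5: start y=0.000, vy=3.263 → t=0.653, apex=0.532, x_land=71.855, impact vy=-3.263
  bounce: vy ← 0.63·3.263 = 2.056
Arc 6: start y=0.000, vy=2.056 → t=0.411, apex=0.211, x_land=74.906, impact vy=-2.056
  bounce: vy ← 0.63·2.056 = 1.295
Arc 7: start y=0.000, vy=1.295 → t=0.259, apex=0.084, x_land=76.828, impact vy=-1.295
  bounce: vy ← 0.63·1.295 = 0.816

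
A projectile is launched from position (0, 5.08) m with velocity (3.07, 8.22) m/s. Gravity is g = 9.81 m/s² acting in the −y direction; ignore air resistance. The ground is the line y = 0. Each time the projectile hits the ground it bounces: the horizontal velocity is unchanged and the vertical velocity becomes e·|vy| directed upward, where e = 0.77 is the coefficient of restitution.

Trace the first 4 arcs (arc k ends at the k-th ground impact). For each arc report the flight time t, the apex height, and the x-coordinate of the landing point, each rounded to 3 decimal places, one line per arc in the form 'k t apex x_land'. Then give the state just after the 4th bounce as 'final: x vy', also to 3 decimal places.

1 2.156 8.524 6.619
2 2.030 5.054 12.852
3 1.563 2.996 17.651
4 1.204 1.777 21.346
final: 21.346 4.546

Arc 1: start y=5.080, vy=8.220 → t=2.156, apex=8.524, x_land=6.619, impact vy=-12.932
  bounce: vy ← 0.77·12.932 = 9.958
Arc 2: start y=0.000, vy=9.958 → t=2.030, apex=5.054, x_land=12.852, impact vy=-9.958
  bounce: vy ← 0.77·9.958 = 7.667
Arc 3: start y=0.000, vy=7.667 → t=1.563, apex=2.996, x_land=17.651, impact vy=-7.667
  bounce: vy ← 0.77·7.667 = 5.904
Arc 4: start y=0.000, vy=5.904 → t=1.204, apex=1.777, x_land=21.346, impact vy=-5.904
  bounce: vy ← 0.77·5.904 = 4.546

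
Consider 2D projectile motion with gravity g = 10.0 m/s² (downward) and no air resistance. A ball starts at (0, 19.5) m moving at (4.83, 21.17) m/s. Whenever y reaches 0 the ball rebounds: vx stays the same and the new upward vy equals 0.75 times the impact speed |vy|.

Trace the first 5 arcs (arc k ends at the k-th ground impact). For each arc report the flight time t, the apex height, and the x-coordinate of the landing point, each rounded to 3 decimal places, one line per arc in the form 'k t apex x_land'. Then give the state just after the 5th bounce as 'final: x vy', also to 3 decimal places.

1 5.012 41.908 24.209
2 4.343 23.574 45.184
3 3.257 13.260 60.915
4 2.443 7.459 72.713
5 1.832 4.196 81.562
final: 81.562 6.870

Arc 1: start y=19.500, vy=21.170 → t=5.012, apex=41.908, x_land=24.209, impact vy=-28.951
  bounce: vy ← 0.75·28.951 = 21.713
Arc 2: start y=0.000, vy=21.713 → t=4.343, apex=23.574, x_land=45.184, impact vy=-21.713
  bounce: vy ← 0.75·21.713 = 16.285
Arc 3: start y=0.000, vy=16.285 → t=3.257, apex=13.260, x_land=60.915, impact vy=-16.285
  bounce: vy ← 0.75·16.285 = 12.214
Arc 4: start y=0.000, vy=12.214 → t=2.443, apex=7.459, x_land=72.713, impact vy=-12.214
  bounce: vy ← 0.75·12.214 = 9.160
Arc 5: start y=0.000, vy=9.160 → t=1.832, apex=4.196, x_land=81.562, impact vy=-9.160
  bounce: vy ← 0.75·9.160 = 6.870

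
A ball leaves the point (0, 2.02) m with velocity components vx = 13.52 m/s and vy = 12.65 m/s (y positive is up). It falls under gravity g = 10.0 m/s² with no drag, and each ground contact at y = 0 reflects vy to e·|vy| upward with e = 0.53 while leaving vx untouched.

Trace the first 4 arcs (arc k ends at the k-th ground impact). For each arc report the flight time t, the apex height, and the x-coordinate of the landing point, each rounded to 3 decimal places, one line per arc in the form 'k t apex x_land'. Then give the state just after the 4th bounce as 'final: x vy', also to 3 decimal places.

1 2.681 10.021 36.243
2 1.501 2.815 56.532
3 0.795 0.791 67.285
4 0.422 0.222 72.984
final: 72.984 1.117

Arc 1: start y=2.020, vy=12.650 → t=2.681, apex=10.021, x_land=36.243, impact vy=-14.157
  bounce: vy ← 0.53·14.157 = 7.503
Arc 2: start y=0.000, vy=7.503 → t=1.501, apex=2.815, x_land=56.532, impact vy=-7.503
  bounce: vy ← 0.53·7.503 = 3.977
Arc 3: start y=0.000, vy=3.977 → t=0.795, apex=0.791, x_land=67.285, impact vy=-3.977
  bounce: vy ← 0.53·3.977 = 2.108
Arc 4: start y=0.000, vy=2.108 → t=0.422, apex=0.222, x_land=72.984, impact vy=-2.108
  bounce: vy ← 0.53·2.108 = 1.117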